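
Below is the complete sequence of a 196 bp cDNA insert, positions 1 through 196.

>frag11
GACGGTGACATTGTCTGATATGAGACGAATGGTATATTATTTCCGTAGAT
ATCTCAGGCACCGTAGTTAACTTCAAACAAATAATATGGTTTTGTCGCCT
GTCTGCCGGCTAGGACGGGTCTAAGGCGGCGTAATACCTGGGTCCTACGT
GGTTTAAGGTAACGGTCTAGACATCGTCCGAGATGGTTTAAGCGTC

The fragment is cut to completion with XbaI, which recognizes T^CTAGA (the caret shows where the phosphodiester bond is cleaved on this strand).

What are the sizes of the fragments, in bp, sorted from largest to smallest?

The XbaI site (TCTAGA) starts at position 166.
XbaI cuts after the first base of each site, so after position 166.
Linear molecule, 1 cut → 2 fragments:
  1–166 → 166 bp
  167–196 → 30 bp
Sorted largest to smallest: 166, 30 bp.

166, 30 bp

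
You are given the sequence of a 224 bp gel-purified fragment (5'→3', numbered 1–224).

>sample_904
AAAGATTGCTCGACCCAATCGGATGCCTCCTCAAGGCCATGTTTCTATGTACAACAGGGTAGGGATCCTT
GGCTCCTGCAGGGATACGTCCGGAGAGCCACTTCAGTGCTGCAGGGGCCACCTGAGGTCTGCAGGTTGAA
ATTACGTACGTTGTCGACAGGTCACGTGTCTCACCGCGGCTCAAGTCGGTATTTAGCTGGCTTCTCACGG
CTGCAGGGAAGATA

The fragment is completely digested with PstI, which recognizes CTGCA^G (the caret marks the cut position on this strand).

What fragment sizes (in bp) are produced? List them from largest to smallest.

PstI sites (CTGCAG) start at positions 76, 109, 129, 211.
PstI cuts after base 5 of each site (before the last base), so after positions 80, 113, 133, 215.
Linear molecule, 4 cuts → 5 fragments:
  1–80 → 80 bp
  81–113 → 33 bp
  114–133 → 20 bp
  134–215 → 82 bp
  216–224 → 9 bp
Sorted largest to smallest: 82, 80, 33, 20, 9 bp.

82, 80, 33, 20, 9 bp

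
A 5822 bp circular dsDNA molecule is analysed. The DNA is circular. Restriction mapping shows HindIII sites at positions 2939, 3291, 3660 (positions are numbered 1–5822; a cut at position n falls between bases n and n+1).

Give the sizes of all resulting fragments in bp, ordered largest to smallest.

5101, 369, 352 bp

Circular molecule, 3 cuts → 3 fragments:
  3291 − 2939 = 352 bp
  3660 − 3291 = 369 bp
  wrap: 5822 − 3660 + 2939 = 5101 bp
Sorted largest to smallest: 5101, 369, 352 bp.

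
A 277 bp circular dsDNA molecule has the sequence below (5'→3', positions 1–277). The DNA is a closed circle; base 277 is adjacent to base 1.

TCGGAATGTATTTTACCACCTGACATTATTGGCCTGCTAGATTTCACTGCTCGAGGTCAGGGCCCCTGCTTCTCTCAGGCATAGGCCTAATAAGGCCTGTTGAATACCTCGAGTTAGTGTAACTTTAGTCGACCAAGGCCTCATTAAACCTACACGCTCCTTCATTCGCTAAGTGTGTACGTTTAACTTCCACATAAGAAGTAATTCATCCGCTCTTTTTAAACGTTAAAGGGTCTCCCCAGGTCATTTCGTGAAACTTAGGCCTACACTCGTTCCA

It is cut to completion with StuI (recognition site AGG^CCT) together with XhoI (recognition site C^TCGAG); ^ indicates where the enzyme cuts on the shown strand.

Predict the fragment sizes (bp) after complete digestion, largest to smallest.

124, 65, 35, 30, 13, 10 bp

StuI sites (AGGCCT) start at positions 83, 93, 136, 260.
StuI cuts after base 3 of each site, so after positions 85, 95, 138, 262.
XhoI sites (CTCGAG) start at positions 50, 108.
XhoI cuts after the first base of each site, so after positions 50, 108.
Combined cut positions: 50, 85, 95, 108, 138, 262.
Circular molecule, 6 cuts → 6 fragments:
  51–85 → 35 bp
  86–95 → 10 bp
  96–108 → 13 bp
  109–138 → 30 bp
  139–262 → 124 bp
  263–277 then 1–50 → 15 + 50 = 65 bp
Sorted largest to smallest: 124, 65, 35, 30, 13, 10 bp.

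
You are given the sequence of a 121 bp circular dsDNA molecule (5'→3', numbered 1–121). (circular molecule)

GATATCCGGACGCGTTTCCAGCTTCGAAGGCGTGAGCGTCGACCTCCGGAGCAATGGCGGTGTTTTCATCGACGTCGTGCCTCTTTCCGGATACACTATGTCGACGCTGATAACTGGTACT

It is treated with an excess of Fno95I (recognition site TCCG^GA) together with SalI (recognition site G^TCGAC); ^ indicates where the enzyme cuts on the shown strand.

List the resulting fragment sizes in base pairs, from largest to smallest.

41, 30, 29, 11, 10 bp

Fno95I sites (TCCGGA) start at positions 5, 45, 86.
Fno95I cuts after base 4 of each site, so after positions 8, 48, 89.
SalI sites (GTCGAC) start at positions 38, 100.
SalI cuts after the first base of each site, so after positions 38, 100.
Combined cut positions: 8, 38, 48, 89, 100.
Circular molecule, 5 cuts → 5 fragments:
  9–38 → 30 bp
  39–48 → 10 bp
  49–89 → 41 bp
  90–100 → 11 bp
  101–121 then 1–8 → 21 + 8 = 29 bp
Sorted largest to smallest: 41, 30, 29, 11, 10 bp.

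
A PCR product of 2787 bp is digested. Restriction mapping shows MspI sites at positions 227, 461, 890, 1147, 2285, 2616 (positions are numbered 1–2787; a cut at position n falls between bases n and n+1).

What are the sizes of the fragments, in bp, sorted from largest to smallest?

Linear molecule, 6 cuts → 7 fragments:
  227 − 0 = 227 bp
  461 − 227 = 234 bp
  890 − 461 = 429 bp
  1147 − 890 = 257 bp
  2285 − 1147 = 1138 bp
  2616 − 2285 = 331 bp
  2787 − 2616 = 171 bp
Sorted largest to smallest: 1138, 429, 331, 257, 234, 227, 171 bp.

1138, 429, 331, 257, 234, 227, 171 bp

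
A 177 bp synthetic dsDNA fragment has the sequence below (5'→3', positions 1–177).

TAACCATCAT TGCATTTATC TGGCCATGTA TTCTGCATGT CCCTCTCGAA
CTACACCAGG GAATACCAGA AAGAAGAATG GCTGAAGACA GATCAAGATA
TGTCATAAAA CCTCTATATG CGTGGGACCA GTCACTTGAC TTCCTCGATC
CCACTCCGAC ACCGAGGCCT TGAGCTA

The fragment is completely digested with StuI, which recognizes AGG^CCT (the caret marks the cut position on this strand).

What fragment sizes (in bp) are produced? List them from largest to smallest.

The StuI site (AGGCCT) starts at position 165.
StuI cuts after base 3 of each site, so after position 167.
Linear molecule, 1 cut → 2 fragments:
  1–167 → 167 bp
  168–177 → 10 bp
Sorted largest to smallest: 167, 10 bp.

167, 10 bp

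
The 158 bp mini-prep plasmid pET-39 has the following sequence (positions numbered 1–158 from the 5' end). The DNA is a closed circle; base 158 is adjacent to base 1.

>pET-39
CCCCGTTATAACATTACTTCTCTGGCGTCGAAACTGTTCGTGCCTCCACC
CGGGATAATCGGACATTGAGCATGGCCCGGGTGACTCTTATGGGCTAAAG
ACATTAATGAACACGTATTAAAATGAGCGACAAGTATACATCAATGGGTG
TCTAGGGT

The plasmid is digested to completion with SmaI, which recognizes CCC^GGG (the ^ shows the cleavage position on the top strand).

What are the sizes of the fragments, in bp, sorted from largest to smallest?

SmaI sites (CCCGGG) start at positions 49, 76.
SmaI cuts after base 3 of each site, so after positions 51, 78.
Circular molecule, 2 cuts → 2 fragments:
  52–78 → 27 bp
  79–158 then 1–51 → 80 + 51 = 131 bp
Sorted largest to smallest: 131, 27 bp.

131, 27 bp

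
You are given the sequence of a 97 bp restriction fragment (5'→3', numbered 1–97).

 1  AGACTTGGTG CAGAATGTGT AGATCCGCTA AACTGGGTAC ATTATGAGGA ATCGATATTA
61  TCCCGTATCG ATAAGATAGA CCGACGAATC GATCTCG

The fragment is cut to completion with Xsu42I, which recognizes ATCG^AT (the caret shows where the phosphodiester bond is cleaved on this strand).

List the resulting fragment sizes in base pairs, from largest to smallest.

Xsu42I sites (ATCGAT) start at positions 51, 67, 88.
Xsu42I cuts after base 4 of each site, so after positions 54, 70, 91.
Linear molecule, 3 cuts → 4 fragments:
  1–54 → 54 bp
  55–70 → 16 bp
  71–91 → 21 bp
  92–97 → 6 bp
Sorted largest to smallest: 54, 21, 16, 6 bp.

54, 21, 16, 6 bp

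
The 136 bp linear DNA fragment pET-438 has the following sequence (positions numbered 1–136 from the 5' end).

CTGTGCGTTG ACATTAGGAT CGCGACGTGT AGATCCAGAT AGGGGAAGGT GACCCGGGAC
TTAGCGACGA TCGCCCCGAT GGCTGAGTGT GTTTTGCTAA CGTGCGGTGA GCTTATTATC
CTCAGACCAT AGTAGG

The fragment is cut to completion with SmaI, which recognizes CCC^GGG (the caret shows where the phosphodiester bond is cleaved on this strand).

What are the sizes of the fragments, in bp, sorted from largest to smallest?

The SmaI site (CCCGGG) starts at position 53.
SmaI cuts after base 3 of each site, so after position 55.
Linear molecule, 1 cut → 2 fragments:
  1–55 → 55 bp
  56–136 → 81 bp
Sorted largest to smallest: 81, 55 bp.

81, 55 bp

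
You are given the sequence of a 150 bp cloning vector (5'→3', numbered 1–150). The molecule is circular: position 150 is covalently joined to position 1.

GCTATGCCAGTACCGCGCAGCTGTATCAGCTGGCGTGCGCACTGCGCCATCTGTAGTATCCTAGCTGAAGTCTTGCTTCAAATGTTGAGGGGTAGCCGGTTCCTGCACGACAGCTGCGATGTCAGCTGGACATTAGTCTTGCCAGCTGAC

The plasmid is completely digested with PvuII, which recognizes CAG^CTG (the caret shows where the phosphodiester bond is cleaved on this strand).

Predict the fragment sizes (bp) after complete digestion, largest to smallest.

PvuII sites (CAGCTG) start at positions 18, 27, 111, 123, 143.
PvuII cuts after base 3 of each site, so after positions 20, 29, 113, 125, 145.
Circular molecule, 5 cuts → 5 fragments:
  21–29 → 9 bp
  30–113 → 84 bp
  114–125 → 12 bp
  126–145 → 20 bp
  146–150 then 1–20 → 5 + 20 = 25 bp
Sorted largest to smallest: 84, 25, 20, 12, 9 bp.

84, 25, 20, 12, 9 bp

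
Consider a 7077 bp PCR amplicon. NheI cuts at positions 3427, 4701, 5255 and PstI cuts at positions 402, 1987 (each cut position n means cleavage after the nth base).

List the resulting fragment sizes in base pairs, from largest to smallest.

Combined cut positions (sorted): 402, 1987, 3427, 4701, 5255.
Linear molecule, 5 cuts → 6 fragments:
  402 − 0 = 402 bp
  1987 − 402 = 1585 bp
  3427 − 1987 = 1440 bp
  4701 − 3427 = 1274 bp
  5255 − 4701 = 554 bp
  7077 − 5255 = 1822 bp
Sorted largest to smallest: 1822, 1585, 1440, 1274, 554, 402 bp.

1822, 1585, 1440, 1274, 554, 402 bp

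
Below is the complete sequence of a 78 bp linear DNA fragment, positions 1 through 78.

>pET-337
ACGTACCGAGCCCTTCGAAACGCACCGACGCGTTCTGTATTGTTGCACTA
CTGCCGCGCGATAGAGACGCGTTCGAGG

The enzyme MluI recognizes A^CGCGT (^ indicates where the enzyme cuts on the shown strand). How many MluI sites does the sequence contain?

2

ACGCGT occurs starting at positions 28, 67.
MluI cuts at 2 sites.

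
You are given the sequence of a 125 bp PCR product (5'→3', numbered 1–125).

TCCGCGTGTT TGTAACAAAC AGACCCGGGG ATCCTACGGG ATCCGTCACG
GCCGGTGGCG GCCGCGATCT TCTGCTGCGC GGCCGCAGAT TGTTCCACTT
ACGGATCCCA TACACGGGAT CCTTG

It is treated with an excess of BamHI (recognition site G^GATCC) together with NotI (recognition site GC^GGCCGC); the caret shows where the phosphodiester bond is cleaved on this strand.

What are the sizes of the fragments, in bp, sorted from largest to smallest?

29, 23, 21, 20, 14, 10, 8 bp

BamHI sites (GGATCC) start at positions 29, 39, 103, 117.
BamHI cuts after the first base of each site, so after positions 29, 39, 103, 117.
NotI sites (GCGGCCGC) start at positions 58, 79.
NotI cuts after base 2 of each site, so after positions 59, 80.
Combined cut positions: 29, 39, 59, 80, 103, 117.
Linear molecule, 6 cuts → 7 fragments:
  1–29 → 29 bp
  30–39 → 10 bp
  40–59 → 20 bp
  60–80 → 21 bp
  81–103 → 23 bp
  104–117 → 14 bp
  118–125 → 8 bp
Sorted largest to smallest: 29, 23, 21, 20, 14, 10, 8 bp.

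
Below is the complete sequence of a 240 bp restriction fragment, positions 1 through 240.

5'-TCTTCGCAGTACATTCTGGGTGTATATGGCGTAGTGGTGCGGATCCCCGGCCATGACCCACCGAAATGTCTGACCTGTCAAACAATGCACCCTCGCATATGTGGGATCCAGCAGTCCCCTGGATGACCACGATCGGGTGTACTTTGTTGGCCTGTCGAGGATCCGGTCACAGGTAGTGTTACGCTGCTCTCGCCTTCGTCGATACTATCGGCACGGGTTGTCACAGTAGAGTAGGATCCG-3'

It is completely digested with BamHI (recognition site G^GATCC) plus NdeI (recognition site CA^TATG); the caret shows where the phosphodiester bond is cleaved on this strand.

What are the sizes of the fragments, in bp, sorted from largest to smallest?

BamHI sites (GGATCC) start at positions 41, 104, 159, 234.
BamHI cuts after the first base of each site, so after positions 41, 104, 159, 234.
The NdeI site (CATATG) starts at position 96.
NdeI cuts after base 2 of each site, so after position 97.
Combined cut positions: 41, 97, 104, 159, 234.
Linear molecule, 5 cuts → 6 fragments:
  1–41 → 41 bp
  42–97 → 56 bp
  98–104 → 7 bp
  105–159 → 55 bp
  160–234 → 75 bp
  235–240 → 6 bp
Sorted largest to smallest: 75, 56, 55, 41, 7, 6 bp.

75, 56, 55, 41, 7, 6 bp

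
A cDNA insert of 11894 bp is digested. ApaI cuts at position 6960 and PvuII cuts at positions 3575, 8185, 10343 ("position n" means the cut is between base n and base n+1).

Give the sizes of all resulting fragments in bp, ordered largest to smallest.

3575, 3385, 2158, 1551, 1225 bp

Combined cut positions (sorted): 3575, 6960, 8185, 10343.
Linear molecule, 4 cuts → 5 fragments:
  3575 − 0 = 3575 bp
  6960 − 3575 = 3385 bp
  8185 − 6960 = 1225 bp
  10343 − 8185 = 2158 bp
  11894 − 10343 = 1551 bp
Sorted largest to smallest: 3575, 3385, 2158, 1551, 1225 bp.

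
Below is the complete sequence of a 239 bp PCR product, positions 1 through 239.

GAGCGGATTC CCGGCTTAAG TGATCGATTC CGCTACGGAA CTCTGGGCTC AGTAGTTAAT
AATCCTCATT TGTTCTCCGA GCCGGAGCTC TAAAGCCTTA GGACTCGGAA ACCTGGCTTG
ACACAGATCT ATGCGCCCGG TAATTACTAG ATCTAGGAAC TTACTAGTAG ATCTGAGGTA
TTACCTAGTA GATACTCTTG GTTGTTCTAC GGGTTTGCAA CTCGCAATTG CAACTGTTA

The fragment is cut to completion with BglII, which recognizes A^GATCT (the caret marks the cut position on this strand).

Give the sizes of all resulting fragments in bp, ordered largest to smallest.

125, 70, 24, 20 bp

BglII sites (AGATCT) start at positions 125, 149, 169.
BglII cuts after the first base of each site, so after positions 125, 149, 169.
Linear molecule, 3 cuts → 4 fragments:
  1–125 → 125 bp
  126–149 → 24 bp
  150–169 → 20 bp
  170–239 → 70 bp
Sorted largest to smallest: 125, 70, 24, 20 bp.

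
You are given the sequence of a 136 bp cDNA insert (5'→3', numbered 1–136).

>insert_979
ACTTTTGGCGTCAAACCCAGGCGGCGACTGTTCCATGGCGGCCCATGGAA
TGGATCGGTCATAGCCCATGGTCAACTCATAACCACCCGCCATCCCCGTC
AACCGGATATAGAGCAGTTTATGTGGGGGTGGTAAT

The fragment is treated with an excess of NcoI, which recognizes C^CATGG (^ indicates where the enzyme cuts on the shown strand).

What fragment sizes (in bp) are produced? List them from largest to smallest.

70, 33, 23, 10 bp

NcoI sites (CCATGG) start at positions 33, 43, 66.
NcoI cuts after the first base of each site, so after positions 33, 43, 66.
Linear molecule, 3 cuts → 4 fragments:
  1–33 → 33 bp
  34–43 → 10 bp
  44–66 → 23 bp
  67–136 → 70 bp
Sorted largest to smallest: 70, 33, 23, 10 bp.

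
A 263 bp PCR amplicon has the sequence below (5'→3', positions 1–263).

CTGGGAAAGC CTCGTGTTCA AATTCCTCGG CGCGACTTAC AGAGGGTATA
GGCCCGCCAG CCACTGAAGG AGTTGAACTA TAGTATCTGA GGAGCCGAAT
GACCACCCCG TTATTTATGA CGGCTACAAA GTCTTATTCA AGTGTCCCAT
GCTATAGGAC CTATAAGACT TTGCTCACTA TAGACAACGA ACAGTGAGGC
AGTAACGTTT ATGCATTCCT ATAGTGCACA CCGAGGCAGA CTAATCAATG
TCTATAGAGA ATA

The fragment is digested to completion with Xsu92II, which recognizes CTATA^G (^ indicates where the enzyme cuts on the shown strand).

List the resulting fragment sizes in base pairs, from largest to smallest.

82, 74, 41, 33, 26, 7 bp

Xsu92II sites (CTATAG) start at positions 78, 152, 178, 219, 252.
Xsu92II cuts after base 5 of each site (before the last base), so after positions 82, 156, 182, 223, 256.
Linear molecule, 5 cuts → 6 fragments:
  1–82 → 82 bp
  83–156 → 74 bp
  157–182 → 26 bp
  183–223 → 41 bp
  224–256 → 33 bp
  257–263 → 7 bp
Sorted largest to smallest: 82, 74, 41, 33, 26, 7 bp.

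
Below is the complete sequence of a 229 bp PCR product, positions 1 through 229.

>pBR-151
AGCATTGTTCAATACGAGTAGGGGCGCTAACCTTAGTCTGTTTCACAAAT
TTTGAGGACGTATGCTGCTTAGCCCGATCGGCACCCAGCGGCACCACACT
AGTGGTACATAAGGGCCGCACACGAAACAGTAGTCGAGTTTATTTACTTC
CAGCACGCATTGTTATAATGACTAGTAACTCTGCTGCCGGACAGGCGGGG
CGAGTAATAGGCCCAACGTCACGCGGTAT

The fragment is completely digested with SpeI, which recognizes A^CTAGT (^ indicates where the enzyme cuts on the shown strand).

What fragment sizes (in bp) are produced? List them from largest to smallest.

SpeI sites (ACTAGT) start at positions 98, 171.
SpeI cuts after the first base of each site, so after positions 98, 171.
Linear molecule, 2 cuts → 3 fragments:
  1–98 → 98 bp
  99–171 → 73 bp
  172–229 → 58 bp
Sorted largest to smallest: 98, 73, 58 bp.

98, 73, 58 bp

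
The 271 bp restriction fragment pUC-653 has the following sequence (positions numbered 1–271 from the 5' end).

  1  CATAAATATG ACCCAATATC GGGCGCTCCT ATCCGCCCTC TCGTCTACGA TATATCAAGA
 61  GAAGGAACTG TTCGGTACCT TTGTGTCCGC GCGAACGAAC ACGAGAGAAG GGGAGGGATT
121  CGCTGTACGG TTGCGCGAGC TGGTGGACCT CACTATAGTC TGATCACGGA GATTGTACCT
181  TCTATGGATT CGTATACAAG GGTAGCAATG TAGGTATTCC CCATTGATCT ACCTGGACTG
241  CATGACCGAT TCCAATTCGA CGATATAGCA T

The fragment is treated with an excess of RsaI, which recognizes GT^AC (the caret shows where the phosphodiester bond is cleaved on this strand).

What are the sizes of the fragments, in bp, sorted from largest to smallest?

RsaI sites (GTAC) start at positions 75, 125, 175.
RsaI cuts after base 2 of each site, so after positions 76, 126, 176.
Linear molecule, 3 cuts → 4 fragments:
  1–76 → 76 bp
  77–126 → 50 bp
  127–176 → 50 bp
  177–271 → 95 bp
Sorted largest to smallest: 95, 76, 50, 50 bp.

95, 76, 50, 50 bp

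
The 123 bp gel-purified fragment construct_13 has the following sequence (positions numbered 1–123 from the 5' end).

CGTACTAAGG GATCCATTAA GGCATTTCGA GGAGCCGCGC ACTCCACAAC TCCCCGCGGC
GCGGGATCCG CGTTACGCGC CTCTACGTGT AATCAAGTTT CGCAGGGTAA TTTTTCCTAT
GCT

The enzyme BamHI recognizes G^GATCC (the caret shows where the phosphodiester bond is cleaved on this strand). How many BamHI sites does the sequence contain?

2

GGATCC occurs starting at positions 10, 64.
BamHI cuts at 2 sites.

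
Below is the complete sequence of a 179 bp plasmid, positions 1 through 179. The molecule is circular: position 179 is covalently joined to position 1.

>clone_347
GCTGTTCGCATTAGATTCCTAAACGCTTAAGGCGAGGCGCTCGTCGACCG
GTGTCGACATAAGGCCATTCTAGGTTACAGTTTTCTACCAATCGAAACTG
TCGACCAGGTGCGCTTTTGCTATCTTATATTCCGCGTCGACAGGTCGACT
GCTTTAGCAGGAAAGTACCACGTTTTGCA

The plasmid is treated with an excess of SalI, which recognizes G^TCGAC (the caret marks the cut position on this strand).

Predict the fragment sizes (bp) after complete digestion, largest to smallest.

SalI sites (GTCGAC) start at positions 43, 53, 100, 136, 144.
SalI cuts after the first base of each site, so after positions 43, 53, 100, 136, 144.
Circular molecule, 5 cuts → 5 fragments:
  44–53 → 10 bp
  54–100 → 47 bp
  101–136 → 36 bp
  137–144 → 8 bp
  145–179 then 1–43 → 35 + 43 = 78 bp
Sorted largest to smallest: 78, 47, 36, 10, 8 bp.

78, 47, 36, 10, 8 bp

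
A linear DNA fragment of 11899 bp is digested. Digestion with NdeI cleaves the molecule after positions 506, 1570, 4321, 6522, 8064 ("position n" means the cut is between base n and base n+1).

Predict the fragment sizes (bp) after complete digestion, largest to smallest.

3835, 2751, 2201, 1542, 1064, 506 bp

Linear molecule, 5 cuts → 6 fragments:
  506 − 0 = 506 bp
  1570 − 506 = 1064 bp
  4321 − 1570 = 2751 bp
  6522 − 4321 = 2201 bp
  8064 − 6522 = 1542 bp
  11899 − 8064 = 3835 bp
Sorted largest to smallest: 3835, 2751, 2201, 1542, 1064, 506 bp.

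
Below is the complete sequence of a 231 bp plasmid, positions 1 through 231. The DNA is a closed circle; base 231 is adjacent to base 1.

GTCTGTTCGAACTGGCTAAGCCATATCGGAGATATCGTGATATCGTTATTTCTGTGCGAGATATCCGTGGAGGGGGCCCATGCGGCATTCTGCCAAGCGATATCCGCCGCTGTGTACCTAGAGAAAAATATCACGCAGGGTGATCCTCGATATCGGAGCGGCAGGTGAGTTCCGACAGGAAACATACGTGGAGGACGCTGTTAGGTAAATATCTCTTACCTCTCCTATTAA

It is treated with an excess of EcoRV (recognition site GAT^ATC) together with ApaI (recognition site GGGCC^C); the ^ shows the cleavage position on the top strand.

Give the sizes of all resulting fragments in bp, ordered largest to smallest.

EcoRV sites (GATATC) start at positions 31, 39, 60, 99, 149.
EcoRV cuts after base 3 of each site, so after positions 33, 41, 62, 101, 151.
The ApaI site (GGGCCC) starts at position 74.
ApaI cuts after base 5 of each site (before the last base), so after position 78.
Combined cut positions: 33, 41, 62, 78, 101, 151.
Circular molecule, 6 cuts → 6 fragments:
  34–41 → 8 bp
  42–62 → 21 bp
  63–78 → 16 bp
  79–101 → 23 bp
  102–151 → 50 bp
  152–231 then 1–33 → 80 + 33 = 113 bp
Sorted largest to smallest: 113, 50, 23, 21, 16, 8 bp.

113, 50, 23, 21, 16, 8 bp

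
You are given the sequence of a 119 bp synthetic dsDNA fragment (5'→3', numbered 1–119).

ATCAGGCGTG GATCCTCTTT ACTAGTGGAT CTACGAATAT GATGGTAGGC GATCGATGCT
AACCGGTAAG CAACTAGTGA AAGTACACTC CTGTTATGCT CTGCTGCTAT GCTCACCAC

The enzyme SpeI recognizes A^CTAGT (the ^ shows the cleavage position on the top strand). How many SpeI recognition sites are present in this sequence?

ACTAGT occurs starting at positions 21, 73.
SpeI cuts at 2 sites.

2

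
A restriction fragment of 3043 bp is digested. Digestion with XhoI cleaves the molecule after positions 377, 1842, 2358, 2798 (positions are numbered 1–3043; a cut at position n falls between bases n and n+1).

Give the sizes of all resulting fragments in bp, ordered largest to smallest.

1465, 516, 440, 377, 245 bp

Linear molecule, 4 cuts → 5 fragments:
  377 − 0 = 377 bp
  1842 − 377 = 1465 bp
  2358 − 1842 = 516 bp
  2798 − 2358 = 440 bp
  3043 − 2798 = 245 bp
Sorted largest to smallest: 1465, 516, 440, 377, 245 bp.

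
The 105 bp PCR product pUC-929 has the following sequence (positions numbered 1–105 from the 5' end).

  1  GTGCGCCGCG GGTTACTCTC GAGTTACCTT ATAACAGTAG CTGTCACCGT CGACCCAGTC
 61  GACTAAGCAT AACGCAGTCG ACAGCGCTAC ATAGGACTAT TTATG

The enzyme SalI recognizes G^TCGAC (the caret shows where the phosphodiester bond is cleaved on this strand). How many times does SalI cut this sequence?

3

GTCGAC occurs starting at positions 49, 58, 77.
SalI cuts at 3 sites.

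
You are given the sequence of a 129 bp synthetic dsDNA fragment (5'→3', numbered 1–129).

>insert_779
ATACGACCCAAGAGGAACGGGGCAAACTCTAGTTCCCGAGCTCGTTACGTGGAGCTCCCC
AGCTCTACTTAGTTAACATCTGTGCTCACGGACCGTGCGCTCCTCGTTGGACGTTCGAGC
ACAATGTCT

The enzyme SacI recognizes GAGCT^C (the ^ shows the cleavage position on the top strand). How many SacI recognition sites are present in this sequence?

2

GAGCTC occurs starting at positions 38, 52.
SacI cuts at 2 sites.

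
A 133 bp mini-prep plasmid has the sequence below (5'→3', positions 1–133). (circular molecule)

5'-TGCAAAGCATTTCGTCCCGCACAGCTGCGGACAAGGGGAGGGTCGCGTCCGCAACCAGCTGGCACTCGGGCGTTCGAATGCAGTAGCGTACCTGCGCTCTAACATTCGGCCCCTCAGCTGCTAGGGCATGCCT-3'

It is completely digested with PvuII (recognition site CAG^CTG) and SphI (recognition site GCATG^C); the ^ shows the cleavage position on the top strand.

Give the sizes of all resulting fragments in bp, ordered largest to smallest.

PvuII sites (CAGCTG) start at positions 22, 56, 115.
PvuII cuts after base 3 of each site, so after positions 24, 58, 117.
The SphI site (GCATGC) starts at position 126.
SphI cuts after base 5 of each site (before the last base), so after position 130.
Combined cut positions: 24, 58, 117, 130.
Circular molecule, 4 cuts → 4 fragments:
  25–58 → 34 bp
  59–117 → 59 bp
  118–130 → 13 bp
  131–133 then 1–24 → 3 + 24 = 27 bp
Sorted largest to smallest: 59, 34, 27, 13 bp.

59, 34, 27, 13 bp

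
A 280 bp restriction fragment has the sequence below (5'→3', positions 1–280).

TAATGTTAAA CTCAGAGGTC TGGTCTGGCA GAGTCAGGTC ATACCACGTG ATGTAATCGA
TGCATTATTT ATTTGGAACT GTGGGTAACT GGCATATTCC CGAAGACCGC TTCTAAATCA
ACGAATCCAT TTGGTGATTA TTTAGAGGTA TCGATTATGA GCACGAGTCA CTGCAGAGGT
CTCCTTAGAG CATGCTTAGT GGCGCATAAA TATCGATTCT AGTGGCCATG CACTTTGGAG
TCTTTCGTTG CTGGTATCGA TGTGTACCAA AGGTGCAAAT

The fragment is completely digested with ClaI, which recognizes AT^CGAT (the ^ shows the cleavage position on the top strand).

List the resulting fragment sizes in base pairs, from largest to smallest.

ClaI sites (ATCGAT) start at positions 56, 150, 212, 256.
ClaI cuts after base 2 of each site, so after positions 57, 151, 213, 257.
Linear molecule, 4 cuts → 5 fragments:
  1–57 → 57 bp
  58–151 → 94 bp
  152–213 → 62 bp
  214–257 → 44 bp
  258–280 → 23 bp
Sorted largest to smallest: 94, 62, 57, 44, 23 bp.

94, 62, 57, 44, 23 bp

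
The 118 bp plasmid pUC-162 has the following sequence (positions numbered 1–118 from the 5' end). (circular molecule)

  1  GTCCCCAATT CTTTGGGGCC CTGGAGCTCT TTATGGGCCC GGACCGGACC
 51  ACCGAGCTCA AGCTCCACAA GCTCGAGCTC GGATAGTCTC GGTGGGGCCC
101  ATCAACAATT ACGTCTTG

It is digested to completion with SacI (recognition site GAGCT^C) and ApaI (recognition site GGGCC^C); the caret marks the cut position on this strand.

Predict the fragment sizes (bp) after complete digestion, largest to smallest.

SacI sites (GAGCTC) start at positions 24, 54, 75.
SacI cuts after base 5 of each site (before the last base), so after positions 28, 58, 79.
ApaI sites (GGGCCC) start at positions 16, 35, 95.
ApaI cuts after base 5 of each site (before the last base), so after positions 20, 39, 99.
Combined cut positions: 20, 28, 39, 58, 79, 99.
Circular molecule, 6 cuts → 6 fragments:
  21–28 → 8 bp
  29–39 → 11 bp
  40–58 → 19 bp
  59–79 → 21 bp
  80–99 → 20 bp
  100–118 then 1–20 → 19 + 20 = 39 bp
Sorted largest to smallest: 39, 21, 20, 19, 11, 8 bp.

39, 21, 20, 19, 11, 8 bp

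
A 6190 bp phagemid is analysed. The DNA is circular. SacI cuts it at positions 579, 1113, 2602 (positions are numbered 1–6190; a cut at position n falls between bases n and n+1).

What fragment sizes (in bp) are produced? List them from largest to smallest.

4167, 1489, 534 bp

Circular molecule, 3 cuts → 3 fragments:
  1113 − 579 = 534 bp
  2602 − 1113 = 1489 bp
  wrap: 6190 − 2602 + 579 = 4167 bp
Sorted largest to smallest: 4167, 1489, 534 bp.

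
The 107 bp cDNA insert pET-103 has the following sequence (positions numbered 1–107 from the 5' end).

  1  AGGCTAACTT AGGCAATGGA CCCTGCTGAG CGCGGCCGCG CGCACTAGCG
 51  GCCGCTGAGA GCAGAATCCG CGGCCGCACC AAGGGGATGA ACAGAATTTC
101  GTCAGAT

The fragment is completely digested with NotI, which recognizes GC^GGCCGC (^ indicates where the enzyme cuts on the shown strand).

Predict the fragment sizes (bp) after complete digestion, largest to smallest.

NotI sites (GCGGCCGC) start at positions 32, 48, 70.
NotI cuts after base 2 of each site, so after positions 33, 49, 71.
Linear molecule, 3 cuts → 4 fragments:
  1–33 → 33 bp
  34–49 → 16 bp
  50–71 → 22 bp
  72–107 → 36 bp
Sorted largest to smallest: 36, 33, 22, 16 bp.

36, 33, 22, 16 bp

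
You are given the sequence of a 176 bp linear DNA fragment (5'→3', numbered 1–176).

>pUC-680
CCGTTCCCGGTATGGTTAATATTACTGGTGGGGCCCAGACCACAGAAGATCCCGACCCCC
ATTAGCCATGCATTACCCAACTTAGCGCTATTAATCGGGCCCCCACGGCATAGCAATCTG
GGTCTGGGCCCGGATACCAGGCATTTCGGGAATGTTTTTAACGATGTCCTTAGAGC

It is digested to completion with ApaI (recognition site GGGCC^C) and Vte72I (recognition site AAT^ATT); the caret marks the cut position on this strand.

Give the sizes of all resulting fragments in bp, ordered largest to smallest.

66, 46, 29, 20, 15 bp

ApaI sites (GGGCCC) start at positions 31, 97, 126.
ApaI cuts after base 5 of each site (before the last base), so after positions 35, 101, 130.
The Vte72I site (AATATT) starts at position 18.
Vte72I cuts after base 3 of each site, so after position 20.
Combined cut positions: 20, 35, 101, 130.
Linear molecule, 4 cuts → 5 fragments:
  1–20 → 20 bp
  21–35 → 15 bp
  36–101 → 66 bp
  102–130 → 29 bp
  131–176 → 46 bp
Sorted largest to smallest: 66, 46, 29, 20, 15 bp.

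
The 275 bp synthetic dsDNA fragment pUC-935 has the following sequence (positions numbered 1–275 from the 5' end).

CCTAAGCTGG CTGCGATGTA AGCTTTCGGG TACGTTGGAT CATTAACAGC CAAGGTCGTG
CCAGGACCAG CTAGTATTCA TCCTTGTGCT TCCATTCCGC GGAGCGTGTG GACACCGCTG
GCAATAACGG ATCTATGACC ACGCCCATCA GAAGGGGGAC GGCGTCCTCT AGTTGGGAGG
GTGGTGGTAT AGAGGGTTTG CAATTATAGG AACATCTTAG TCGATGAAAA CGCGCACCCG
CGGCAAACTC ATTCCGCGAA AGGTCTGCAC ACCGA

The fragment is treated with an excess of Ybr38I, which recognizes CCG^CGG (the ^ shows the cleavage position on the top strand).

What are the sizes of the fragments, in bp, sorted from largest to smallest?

141, 99, 35 bp

Ybr38I sites (CCGCGG) start at positions 97, 238.
Ybr38I cuts after base 3 of each site, so after positions 99, 240.
Linear molecule, 2 cuts → 3 fragments:
  1–99 → 99 bp
  100–240 → 141 bp
  241–275 → 35 bp
Sorted largest to smallest: 141, 99, 35 bp.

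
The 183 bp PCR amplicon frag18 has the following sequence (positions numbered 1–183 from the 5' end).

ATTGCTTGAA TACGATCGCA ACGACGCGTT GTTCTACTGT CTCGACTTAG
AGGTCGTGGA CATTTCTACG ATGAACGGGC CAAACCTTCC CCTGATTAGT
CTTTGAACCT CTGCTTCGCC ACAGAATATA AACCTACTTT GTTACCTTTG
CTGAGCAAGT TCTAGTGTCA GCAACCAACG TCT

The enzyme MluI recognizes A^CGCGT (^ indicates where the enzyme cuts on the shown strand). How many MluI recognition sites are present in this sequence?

ACGCGT occurs starting at position 24.
MluI cuts at 1 site.

1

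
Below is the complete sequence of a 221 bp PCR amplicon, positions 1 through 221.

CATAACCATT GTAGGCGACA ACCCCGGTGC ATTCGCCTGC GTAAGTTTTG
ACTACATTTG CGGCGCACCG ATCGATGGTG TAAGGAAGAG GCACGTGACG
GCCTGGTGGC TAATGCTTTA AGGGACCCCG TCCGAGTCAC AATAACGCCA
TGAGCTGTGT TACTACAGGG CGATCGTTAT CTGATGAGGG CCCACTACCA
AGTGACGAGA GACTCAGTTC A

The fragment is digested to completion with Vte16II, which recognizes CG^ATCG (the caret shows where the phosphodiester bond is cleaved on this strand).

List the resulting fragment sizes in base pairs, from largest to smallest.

Vte16II sites (CGATCG) start at positions 69, 171.
Vte16II cuts after base 2 of each site, so after positions 70, 172.
Linear molecule, 2 cuts → 3 fragments:
  1–70 → 70 bp
  71–172 → 102 bp
  173–221 → 49 bp
Sorted largest to smallest: 102, 70, 49 bp.

102, 70, 49 bp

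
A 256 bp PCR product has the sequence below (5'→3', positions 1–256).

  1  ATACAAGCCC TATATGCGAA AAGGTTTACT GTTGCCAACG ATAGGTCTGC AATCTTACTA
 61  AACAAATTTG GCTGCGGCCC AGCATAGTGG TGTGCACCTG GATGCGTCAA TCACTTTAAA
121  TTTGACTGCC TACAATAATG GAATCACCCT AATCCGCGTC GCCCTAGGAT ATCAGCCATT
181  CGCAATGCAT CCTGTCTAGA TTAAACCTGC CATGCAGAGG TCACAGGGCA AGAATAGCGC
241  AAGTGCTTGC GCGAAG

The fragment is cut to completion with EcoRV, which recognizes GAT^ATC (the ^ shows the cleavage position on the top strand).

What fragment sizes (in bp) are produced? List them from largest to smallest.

The EcoRV site (GATATC) starts at position 168.
EcoRV cuts after base 3 of each site, so after position 170.
Linear molecule, 1 cut → 2 fragments:
  1–170 → 170 bp
  171–256 → 86 bp
Sorted largest to smallest: 170, 86 bp.

170, 86 bp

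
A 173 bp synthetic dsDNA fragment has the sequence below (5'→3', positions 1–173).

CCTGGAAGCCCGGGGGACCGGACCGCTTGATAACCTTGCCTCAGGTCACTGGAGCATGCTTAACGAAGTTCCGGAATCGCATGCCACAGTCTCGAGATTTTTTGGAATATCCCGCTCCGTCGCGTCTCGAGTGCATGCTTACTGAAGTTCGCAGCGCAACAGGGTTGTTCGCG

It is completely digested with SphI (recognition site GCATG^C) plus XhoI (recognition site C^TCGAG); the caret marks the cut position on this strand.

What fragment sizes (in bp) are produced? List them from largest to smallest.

SphI sites (GCATGC) start at positions 54, 79, 133.
SphI cuts after base 5 of each site (before the last base), so after positions 58, 83, 137.
XhoI sites (CTCGAG) start at positions 91, 126.
XhoI cuts after the first base of each site, so after positions 91, 126.
Combined cut positions: 58, 83, 91, 126, 137.
Linear molecule, 5 cuts → 6 fragments:
  1–58 → 58 bp
  59–83 → 25 bp
  84–91 → 8 bp
  92–126 → 35 bp
  127–137 → 11 bp
  138–173 → 36 bp
Sorted largest to smallest: 58, 36, 35, 25, 11, 8 bp.

58, 36, 35, 25, 11, 8 bp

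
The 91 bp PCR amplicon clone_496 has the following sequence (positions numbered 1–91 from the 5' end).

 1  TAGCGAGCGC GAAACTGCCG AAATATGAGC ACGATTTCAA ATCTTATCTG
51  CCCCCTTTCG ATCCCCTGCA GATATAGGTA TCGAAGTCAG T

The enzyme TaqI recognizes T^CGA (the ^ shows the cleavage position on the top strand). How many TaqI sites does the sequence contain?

2

TCGA occurs starting at positions 58, 81.
TaqI cuts at 2 sites.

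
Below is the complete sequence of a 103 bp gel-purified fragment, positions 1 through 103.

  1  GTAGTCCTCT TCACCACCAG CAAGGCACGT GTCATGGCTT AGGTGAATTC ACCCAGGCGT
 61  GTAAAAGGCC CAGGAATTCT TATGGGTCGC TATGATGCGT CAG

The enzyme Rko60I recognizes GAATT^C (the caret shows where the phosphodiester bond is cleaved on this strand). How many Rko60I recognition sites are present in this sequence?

2

GAATTC occurs starting at positions 45, 74.
Rko60I cuts at 2 sites.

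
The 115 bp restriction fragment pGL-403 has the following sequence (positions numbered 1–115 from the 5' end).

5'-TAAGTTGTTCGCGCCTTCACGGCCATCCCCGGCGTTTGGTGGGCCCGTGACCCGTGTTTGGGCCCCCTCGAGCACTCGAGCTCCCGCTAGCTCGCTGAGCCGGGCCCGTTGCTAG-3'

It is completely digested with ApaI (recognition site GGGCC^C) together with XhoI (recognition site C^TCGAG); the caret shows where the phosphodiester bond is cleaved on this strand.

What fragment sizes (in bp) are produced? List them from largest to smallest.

45, 31, 19, 9, 8, 3 bp

ApaI sites (GGGCCC) start at positions 41, 60, 102.
ApaI cuts after base 5 of each site (before the last base), so after positions 45, 64, 106.
XhoI sites (CTCGAG) start at positions 67, 75.
XhoI cuts after the first base of each site, so after positions 67, 75.
Combined cut positions: 45, 64, 67, 75, 106.
Linear molecule, 5 cuts → 6 fragments:
  1–45 → 45 bp
  46–64 → 19 bp
  65–67 → 3 bp
  68–75 → 8 bp
  76–106 → 31 bp
  107–115 → 9 bp
Sorted largest to smallest: 45, 31, 19, 9, 8, 3 bp.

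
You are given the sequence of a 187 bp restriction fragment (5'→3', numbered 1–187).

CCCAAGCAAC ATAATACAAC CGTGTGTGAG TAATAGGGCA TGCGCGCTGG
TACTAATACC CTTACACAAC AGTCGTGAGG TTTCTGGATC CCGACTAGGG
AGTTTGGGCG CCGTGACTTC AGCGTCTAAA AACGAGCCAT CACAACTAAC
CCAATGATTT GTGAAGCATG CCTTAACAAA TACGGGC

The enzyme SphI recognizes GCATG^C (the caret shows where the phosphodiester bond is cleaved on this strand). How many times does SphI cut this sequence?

2

GCATGC occurs starting at positions 38, 166.
SphI cuts at 2 sites.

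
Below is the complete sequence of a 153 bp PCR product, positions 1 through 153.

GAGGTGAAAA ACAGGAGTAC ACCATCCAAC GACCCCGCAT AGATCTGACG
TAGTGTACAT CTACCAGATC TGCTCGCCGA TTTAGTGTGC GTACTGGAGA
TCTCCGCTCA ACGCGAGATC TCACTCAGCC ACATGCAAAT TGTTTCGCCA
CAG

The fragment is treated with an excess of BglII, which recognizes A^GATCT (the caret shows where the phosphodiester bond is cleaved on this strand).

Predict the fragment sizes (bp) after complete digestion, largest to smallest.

BglII sites (AGATCT) start at positions 41, 66, 98, 116.
BglII cuts after the first base of each site, so after positions 41, 66, 98, 116.
Linear molecule, 4 cuts → 5 fragments:
  1–41 → 41 bp
  42–66 → 25 bp
  67–98 → 32 bp
  99–116 → 18 bp
  117–153 → 37 bp
Sorted largest to smallest: 41, 37, 32, 25, 18 bp.

41, 37, 32, 25, 18 bp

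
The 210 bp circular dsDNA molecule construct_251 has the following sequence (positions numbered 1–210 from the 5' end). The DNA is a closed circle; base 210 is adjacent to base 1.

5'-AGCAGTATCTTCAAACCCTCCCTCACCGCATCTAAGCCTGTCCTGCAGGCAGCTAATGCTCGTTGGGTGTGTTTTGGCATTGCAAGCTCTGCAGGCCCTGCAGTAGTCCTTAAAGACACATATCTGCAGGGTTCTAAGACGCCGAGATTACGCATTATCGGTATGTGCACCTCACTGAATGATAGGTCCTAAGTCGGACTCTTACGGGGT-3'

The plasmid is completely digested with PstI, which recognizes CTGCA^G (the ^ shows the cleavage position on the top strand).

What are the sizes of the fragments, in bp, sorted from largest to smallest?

PstI sites (CTGCAG) start at positions 43, 89, 98, 124.
PstI cuts after base 5 of each site (before the last base), so after positions 47, 93, 102, 128.
Circular molecule, 4 cuts → 4 fragments:
  48–93 → 46 bp
  94–102 → 9 bp
  103–128 → 26 bp
  129–210 then 1–47 → 82 + 47 = 129 bp
Sorted largest to smallest: 129, 46, 26, 9 bp.

129, 46, 26, 9 bp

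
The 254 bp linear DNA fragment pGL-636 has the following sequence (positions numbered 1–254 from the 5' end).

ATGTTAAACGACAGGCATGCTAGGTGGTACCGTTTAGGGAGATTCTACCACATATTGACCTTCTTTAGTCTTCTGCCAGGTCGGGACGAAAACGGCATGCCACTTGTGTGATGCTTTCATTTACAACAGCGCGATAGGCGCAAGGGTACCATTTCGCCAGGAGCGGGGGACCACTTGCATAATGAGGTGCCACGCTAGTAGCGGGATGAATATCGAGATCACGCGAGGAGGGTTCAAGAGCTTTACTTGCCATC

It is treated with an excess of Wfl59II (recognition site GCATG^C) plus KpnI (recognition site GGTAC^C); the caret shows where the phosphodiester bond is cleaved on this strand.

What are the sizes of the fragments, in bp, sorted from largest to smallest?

Wfl59II sites (GCATGC) start at positions 15, 95.
Wfl59II cuts after base 5 of each site (before the last base), so after positions 19, 99.
KpnI sites (GGTACC) start at positions 26, 145.
KpnI cuts after base 5 of each site (before the last base), so after positions 30, 149.
Combined cut positions: 19, 30, 99, 149.
Linear molecule, 4 cuts → 5 fragments:
  1–19 → 19 bp
  20–30 → 11 bp
  31–99 → 69 bp
  100–149 → 50 bp
  150–254 → 105 bp
Sorted largest to smallest: 105, 69, 50, 19, 11 bp.

105, 69, 50, 19, 11 bp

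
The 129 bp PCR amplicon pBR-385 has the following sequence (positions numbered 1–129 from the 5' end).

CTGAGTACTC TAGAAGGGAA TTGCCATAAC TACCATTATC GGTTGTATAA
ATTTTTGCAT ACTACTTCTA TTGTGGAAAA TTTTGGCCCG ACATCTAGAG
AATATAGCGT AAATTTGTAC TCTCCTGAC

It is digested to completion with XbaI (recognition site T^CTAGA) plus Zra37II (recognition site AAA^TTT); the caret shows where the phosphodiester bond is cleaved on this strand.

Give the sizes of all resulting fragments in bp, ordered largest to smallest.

42, 29, 19, 16, 14, 9 bp

XbaI sites (TCTAGA) start at positions 9, 94.
XbaI cuts after the first base of each site, so after positions 9, 94.
Zra37II sites (AAATTT) start at positions 49, 78, 111.
Zra37II cuts after base 3 of each site, so after positions 51, 80, 113.
Combined cut positions: 9, 51, 80, 94, 113.
Linear molecule, 5 cuts → 6 fragments:
  1–9 → 9 bp
  10–51 → 42 bp
  52–80 → 29 bp
  81–94 → 14 bp
  95–113 → 19 bp
  114–129 → 16 bp
Sorted largest to smallest: 42, 29, 19, 16, 14, 9 bp.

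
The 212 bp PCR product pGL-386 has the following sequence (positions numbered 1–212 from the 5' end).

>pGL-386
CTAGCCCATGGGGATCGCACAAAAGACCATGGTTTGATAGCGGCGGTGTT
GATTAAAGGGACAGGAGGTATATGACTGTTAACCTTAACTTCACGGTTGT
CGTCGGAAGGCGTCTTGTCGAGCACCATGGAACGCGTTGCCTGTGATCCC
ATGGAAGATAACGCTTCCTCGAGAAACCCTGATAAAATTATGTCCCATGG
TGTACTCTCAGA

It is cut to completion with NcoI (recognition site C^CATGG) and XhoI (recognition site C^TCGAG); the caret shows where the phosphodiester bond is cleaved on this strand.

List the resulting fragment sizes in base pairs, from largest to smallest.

NcoI sites (CCATGG) start at positions 6, 27, 125, 149, 195.
NcoI cuts after the first base of each site, so after positions 6, 27, 125, 149, 195.
The XhoI site (CTCGAG) starts at position 168.
XhoI cuts after the first base of each site, so after position 168.
Combined cut positions: 6, 27, 125, 149, 168, 195.
Linear molecule, 6 cuts → 7 fragments:
  1–6 → 6 bp
  7–27 → 21 bp
  28–125 → 98 bp
  126–149 → 24 bp
  150–168 → 19 bp
  169–195 → 27 bp
  196–212 → 17 bp
Sorted largest to smallest: 98, 27, 24, 21, 19, 17, 6 bp.

98, 27, 24, 21, 19, 17, 6 bp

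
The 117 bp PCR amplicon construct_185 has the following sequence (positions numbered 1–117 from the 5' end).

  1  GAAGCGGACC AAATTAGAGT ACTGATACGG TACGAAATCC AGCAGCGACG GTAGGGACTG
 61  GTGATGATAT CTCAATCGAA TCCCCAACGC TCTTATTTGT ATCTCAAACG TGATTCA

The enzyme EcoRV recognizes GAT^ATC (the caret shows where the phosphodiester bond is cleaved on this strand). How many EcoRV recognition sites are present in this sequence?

1

GATATC occurs starting at position 66.
EcoRV cuts at 1 site.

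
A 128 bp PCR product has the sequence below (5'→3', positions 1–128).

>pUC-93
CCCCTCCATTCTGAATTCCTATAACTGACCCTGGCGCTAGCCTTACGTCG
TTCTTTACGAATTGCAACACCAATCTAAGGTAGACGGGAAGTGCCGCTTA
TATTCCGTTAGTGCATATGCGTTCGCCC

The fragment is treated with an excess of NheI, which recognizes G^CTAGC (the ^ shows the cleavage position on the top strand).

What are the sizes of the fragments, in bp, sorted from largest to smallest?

92, 36 bp

The NheI site (GCTAGC) starts at position 36.
NheI cuts after the first base of each site, so after position 36.
Linear molecule, 1 cut → 2 fragments:
  1–36 → 36 bp
  37–128 → 92 bp
Sorted largest to smallest: 92, 36 bp.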